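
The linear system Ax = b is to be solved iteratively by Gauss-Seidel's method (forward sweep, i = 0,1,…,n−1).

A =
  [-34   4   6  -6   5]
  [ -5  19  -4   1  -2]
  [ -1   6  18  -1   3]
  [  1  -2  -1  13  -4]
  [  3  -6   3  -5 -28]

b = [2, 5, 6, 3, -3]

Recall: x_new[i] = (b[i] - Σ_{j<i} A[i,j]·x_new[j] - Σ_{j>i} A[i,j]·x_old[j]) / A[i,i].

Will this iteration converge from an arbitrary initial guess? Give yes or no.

Diagonal D = diag(-34, 19, 18, 13, -28); L, U strict lower/upper.
GS T = -(D+L)⁻¹U: row 0 first, T[0,4] = -(5)/(-34) = +0.1471; later rows by forward substitution.
  T[0,:] = [+0.0000  +0.1176  +0.1765  -0.1765  +0.1471]
  T[1,:] = [+0.0000  +0.0310  +0.2570  -0.0991  +0.1440]
  T[2,:] = [+0.0000  -0.0038  -0.0759  +0.0788  -0.2065]
  T[3,:] = [+0.0000  -0.0046  +0.0201  +0.0044  +0.3026]
  T[4,:] = [+0.0000  +0.0064  -0.0479  +0.0100  -0.0913]
moduli |λ_i(T)| = 0.2274, 0.0768, 0.0768, 0.0338, 0.0000.
ρ(T) = max|λ| = 0.2274; 0.2274 < 1 ⇒ converges.

yes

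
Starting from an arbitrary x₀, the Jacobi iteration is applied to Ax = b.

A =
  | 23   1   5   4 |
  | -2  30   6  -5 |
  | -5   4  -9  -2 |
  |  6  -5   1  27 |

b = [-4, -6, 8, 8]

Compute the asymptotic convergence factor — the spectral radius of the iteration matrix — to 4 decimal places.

Diagonal D = diag(23, 30, -9, 27); L, U strict lower/upper.
Jacobi T = -D⁻¹(L+U): T[2,0] = -(-5)/(-9) = -0.5556; T[2,2] = 0.
  T[0,:] = [+0.0000  -0.0435  -0.2174  -0.1739]
  T[1,:] = [+0.0667  +0.0000  -0.2000  +0.1667]
  T[2,:] = [-0.5556  +0.4444  +0.0000  -0.2222]
  T[3,:] = [-0.2222  +0.1852  -0.0370  +0.0000]
|λ(T)| sorted: 0.4035, 0.1938, 0.1938, 0.0527.
spectral radius ρ = 0.4035; 0.4035 < 1, so it converges for any x₀.

0.4035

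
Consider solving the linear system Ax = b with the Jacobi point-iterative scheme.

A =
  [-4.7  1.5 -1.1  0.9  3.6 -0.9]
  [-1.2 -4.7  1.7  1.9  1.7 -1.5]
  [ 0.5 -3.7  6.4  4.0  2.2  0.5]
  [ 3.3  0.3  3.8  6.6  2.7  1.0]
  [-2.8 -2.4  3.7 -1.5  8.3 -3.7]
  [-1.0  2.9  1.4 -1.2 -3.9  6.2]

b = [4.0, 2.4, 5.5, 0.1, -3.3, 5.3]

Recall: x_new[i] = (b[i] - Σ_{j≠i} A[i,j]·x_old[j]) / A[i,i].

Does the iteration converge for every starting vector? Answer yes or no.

no

Diagonal D = diag(-4.7, -4.7, 6.4, 6.6, 8.3, 6.2); L, U strict lower/upper.
T_J = -D⁻¹(L+U): T[5,1] = -(2.9)/(6.2) = -0.4677; T[5,5] = 0.
  T[0,:] = [+0.0000, +0.3191, -0.2340, +0.1915, +0.7660, -0.1915]
  T[1,:] = [-0.2553, +0.0000, +0.3617, +0.4043, +0.3617, -0.3191]
  T[2,:] = [-0.0781, +0.5781, +0.0000, -0.6250, -0.3438, -0.0781]
  T[3,:] = [-0.5000, -0.0455, -0.5758, +0.0000, -0.4091, -0.1515]
  T[4,:] = [+0.3373, +0.2892, -0.4458, +0.1807, +0.0000, +0.4458]
  T[5,:] = [+0.1613, -0.4677, -0.2258, +0.1935, +0.6290, +0.0000]
|roots of det(T-λI)|: 1.1811, 0.8396, 0.6972, 0.6972, 0.6335, 0.0198.
ρ = 1.1811; 1.1811 > 1, so it fails to converge.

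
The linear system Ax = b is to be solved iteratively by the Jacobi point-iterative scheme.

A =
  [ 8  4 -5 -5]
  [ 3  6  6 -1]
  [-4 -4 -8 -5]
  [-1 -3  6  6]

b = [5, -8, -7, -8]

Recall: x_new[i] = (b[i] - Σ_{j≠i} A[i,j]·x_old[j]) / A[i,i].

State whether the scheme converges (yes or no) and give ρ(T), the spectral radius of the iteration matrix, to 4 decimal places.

no, ρ = 1.1985

A = D + L + U where D = diag(8, 6, -8, 6).
Jacobi: T = -D⁻¹(L+U), T[3,0] = -(-1)/(6) = +0.1667; T[3,3] = 0.
  T[0,:] = [+0.0000, -0.5000, +0.6250, +0.6250]
  T[1,:] = [-0.5000, +0.0000, -1.0000, +0.1667]
  T[2,:] = [-0.5000, -0.5000, +0.0000, -0.6250]
  T[3,:] = [+0.1667, +0.5000, -1.0000, +0.0000]
moduli |λ_i(T)| = 1.1985, 0.7620, 0.7620, 0.2688.
spectral radius ρ = 1.1985; 1.1985 > 1 ⇒ diverges.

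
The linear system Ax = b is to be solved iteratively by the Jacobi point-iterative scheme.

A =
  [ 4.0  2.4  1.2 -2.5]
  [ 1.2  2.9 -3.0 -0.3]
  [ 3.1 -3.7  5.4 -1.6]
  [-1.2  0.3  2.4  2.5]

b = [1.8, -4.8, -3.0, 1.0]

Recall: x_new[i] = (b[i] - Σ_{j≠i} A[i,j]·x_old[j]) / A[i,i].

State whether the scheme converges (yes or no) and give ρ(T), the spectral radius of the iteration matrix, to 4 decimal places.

Let D = diag(4, 2.9, 5.4, 2.5); L, U the strict triangles.
Jacobi T = -D⁻¹(L+U): T[2,3] = -(-1.6)/(5.4) = +0.2963; T[2,2] = 0.
  T[0,:] = [+0.0000  -0.6000  -0.3000  +0.6250]
  T[1,:] = [-0.4138  +0.0000  +1.0345  +0.1034]
  T[2,:] = [-0.5741  +0.6852  +0.0000  +0.2963]
  T[3,:] = [+0.4800  -0.1200  -0.9600  +0.0000]
|roots of det(T-λI)|: 1.2646, 0.7624, 0.7624, 0.0848.
ρ = 1.2646; 1.2646 > 1, so it fails to converge.

no, ρ = 1.2646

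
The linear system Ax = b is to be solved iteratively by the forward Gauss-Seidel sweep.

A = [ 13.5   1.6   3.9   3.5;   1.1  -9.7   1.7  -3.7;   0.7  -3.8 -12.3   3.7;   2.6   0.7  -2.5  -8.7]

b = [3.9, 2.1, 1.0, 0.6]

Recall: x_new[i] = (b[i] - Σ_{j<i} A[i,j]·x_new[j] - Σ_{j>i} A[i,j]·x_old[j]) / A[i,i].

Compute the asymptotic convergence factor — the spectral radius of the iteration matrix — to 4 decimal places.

Let D = diag(13.5, -9.7, -12.3, -8.7); L, U the strict triangles.
GS T = -(D+L)⁻¹U: row 0 first, T[0,2] = -(3.9)/(13.5) = -0.2889; later rows by forward substitution.
  T[0,:] = [+0.0000  -0.1185  -0.2889  -0.2593]
  T[1,:] = [+0.0000  -0.0134  +0.1425  -0.4108]
  T[2,:] = [+0.0000  -0.0026  -0.0605  +0.4130]
  T[3,:] = [+0.0000  -0.0358  -0.0575  -0.2292]
eigenvalue magnitudes: 0.2177, 0.0926, 0.0926, 0.0000.
spectral radius ρ = 0.2177; 0.2177 < 1 ⇒ converges.

0.2177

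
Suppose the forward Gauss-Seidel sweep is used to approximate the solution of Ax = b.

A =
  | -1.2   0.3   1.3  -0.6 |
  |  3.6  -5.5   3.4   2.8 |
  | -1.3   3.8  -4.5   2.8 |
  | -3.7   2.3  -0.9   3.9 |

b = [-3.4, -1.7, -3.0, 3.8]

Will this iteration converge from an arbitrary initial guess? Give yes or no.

A = D + L + U where D = diag(-1.2, -5.5, -4.5, 3.9).
GS T = -(D+L)⁻¹U: row 0 first, T[0,3] = -(-0.6)/(-1.2) = -0.5000; later rows by forward substitution.
  T[0,:] = [+0.0000  +0.2500  +1.0833  -0.5000]
  T[1,:] = [+0.0000  +0.1636  +1.3273  +0.1818]
  T[2,:] = [+0.0000  +0.0660  +0.8078  +0.9202]
  T[3,:] = [+0.0000  +0.1559  +0.4315  -0.3692]
|λ(T)| sorted: 1.2514, 0.5047, 0.1445, 0.0000.
ρ = 1.2514; 1.2514 > 1: divergent.

no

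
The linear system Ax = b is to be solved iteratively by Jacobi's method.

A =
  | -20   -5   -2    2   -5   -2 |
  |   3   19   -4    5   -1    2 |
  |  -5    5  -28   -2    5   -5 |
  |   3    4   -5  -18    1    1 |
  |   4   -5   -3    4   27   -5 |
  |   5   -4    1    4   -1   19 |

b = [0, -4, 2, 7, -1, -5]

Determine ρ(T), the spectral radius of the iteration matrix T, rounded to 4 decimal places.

Let D = diag(-20, 19, -28, -18, 27, 19); L, U the strict triangles.
Jacobi: T = -D⁻¹(L+U), T[5,1] = -(-4)/(19) = +0.2105; T[5,5] = 0.
  T[0,:] = [+0.0000, -0.2500, -0.1000, +0.1000, -0.2500, -0.1000]
  T[1,:] = [-0.1579, +0.0000, +0.2105, -0.2632, +0.0526, -0.1053]
  T[2,:] = [-0.1786, +0.1786, +0.0000, -0.0714, +0.1786, -0.1786]
  T[3,:] = [+0.1667, +0.2222, -0.2778, +0.0000, +0.0556, +0.0556]
  T[4,:] = [-0.1481, +0.1852, +0.1111, -0.1481, +0.0000, +0.1852]
  T[5,:] = [-0.2632, +0.2105, -0.0526, -0.2105, +0.0526, +0.0000]
moduli |λ_i(T)| = 0.5336, 0.2622, 0.2622, 0.2303, 0.2093, 0.0900.
ρ = 0.5336; 0.5336 < 1, so it converges for any x₀.

0.5336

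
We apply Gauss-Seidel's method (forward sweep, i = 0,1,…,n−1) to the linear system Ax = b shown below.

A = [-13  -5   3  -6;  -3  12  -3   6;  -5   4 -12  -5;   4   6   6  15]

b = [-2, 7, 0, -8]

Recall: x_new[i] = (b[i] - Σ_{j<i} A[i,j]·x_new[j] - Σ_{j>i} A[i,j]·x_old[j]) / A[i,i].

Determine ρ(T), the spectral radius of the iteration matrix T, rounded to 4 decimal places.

0.6093

Let D = diag(-13, 12, -12, 15); L, U the strict triangles.
GS T = -(D+L)⁻¹U: row 0 first, T[0,1] = -(-5)/(-13) = -0.3846; later rows by forward substitution.
  T[0,:] = [+0.0000  -0.3846  +0.2308  -0.4615]
  T[1,:] = [+0.0000  -0.0962  +0.3077  -0.6154]
  T[2,:] = [+0.0000  +0.1282  +0.0064  -0.4295]
  T[3,:] = [+0.0000  +0.0897  -0.1872  +0.5410]
eigenvalue magnitudes: 0.6093, 0.2332, 0.0752, 0.0000.
ρ = 0.6093; 0.6093 < 1: convergent.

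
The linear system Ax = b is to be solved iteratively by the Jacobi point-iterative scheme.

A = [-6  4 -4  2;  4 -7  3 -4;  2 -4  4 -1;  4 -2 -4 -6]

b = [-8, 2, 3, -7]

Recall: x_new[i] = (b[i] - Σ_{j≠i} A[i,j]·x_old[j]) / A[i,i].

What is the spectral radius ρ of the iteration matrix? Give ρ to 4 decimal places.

A = D + L + U where D = diag(-6, -7, 4, -6).
Jacobi T = -D⁻¹(L+U): T[2,1] = -(-4)/(4) = +1.0000; T[2,2] = 0.
  T[0,:] = [+0.0000 +0.6667 -0.6667 +0.3333]
  T[1,:] = [+0.5714 +0.0000 +0.4286 -0.5714]
  T[2,:] = [-0.5000 +1.0000 +0.0000 +0.2500]
  T[3,:] = [+0.6667 -0.3333 -0.6667 +0.0000]
moduli |λ_i(T)| = 1.3291, 0.9298, 0.3825, 0.0168.
spectral radius ρ = 1.3291; 1.3291 > 1, so it fails to converge.

1.3291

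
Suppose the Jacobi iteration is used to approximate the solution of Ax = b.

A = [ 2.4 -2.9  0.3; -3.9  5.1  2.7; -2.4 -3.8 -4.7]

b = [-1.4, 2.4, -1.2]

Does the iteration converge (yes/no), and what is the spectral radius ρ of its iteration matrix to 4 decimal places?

no, ρ = 1.3128

Diagonal D = diag(2.4, 5.1, -4.7); L, U strict lower/upper.
Jacobi: T = -D⁻¹(L+U), T[2,0] = -(-2.4)/(-4.7) = -0.5106; T[2,2] = 0.
  T[0,:] = [+0.0000, +1.2083, -0.1250]
  T[1,:] = [+0.7647, +0.0000, -0.5294]
  T[2,:] = [-0.5106, -0.8085, +0.0000]
|λ(T)| sorted: 1.3128, 1.0074, 0.3054.
ρ(T) = max|λ| = 1.3128; 1.3128 > 1 ⇒ diverges.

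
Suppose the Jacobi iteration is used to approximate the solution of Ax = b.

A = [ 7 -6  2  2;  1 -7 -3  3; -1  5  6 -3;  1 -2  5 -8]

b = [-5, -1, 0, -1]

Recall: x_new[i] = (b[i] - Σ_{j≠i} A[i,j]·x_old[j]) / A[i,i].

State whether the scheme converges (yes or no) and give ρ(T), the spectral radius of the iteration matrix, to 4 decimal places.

yes, ρ = 0.9115

Write A = D+L+U with D = diag(7, -7, 6, -8).
Jacobi: T = -D⁻¹(L+U), T[2,0] = -(-1)/(6) = +0.1667; T[2,2] = 0.
  T[0,:] = [+0.0000  +0.8571  -0.2857  -0.2857]
  T[1,:] = [+0.1429  +0.0000  -0.4286  +0.4286]
  T[2,:] = [+0.1667  -0.8333  +0.0000  +0.5000]
  T[3,:] = [+0.1250  -0.2500  +0.6250  +0.0000]
|eigenvalues of T|: 0.9115, 0.5750, 0.1889, 0.1889.
spectral radius ρ = 0.9115; 0.9115 < 1, so it converges for any x₀.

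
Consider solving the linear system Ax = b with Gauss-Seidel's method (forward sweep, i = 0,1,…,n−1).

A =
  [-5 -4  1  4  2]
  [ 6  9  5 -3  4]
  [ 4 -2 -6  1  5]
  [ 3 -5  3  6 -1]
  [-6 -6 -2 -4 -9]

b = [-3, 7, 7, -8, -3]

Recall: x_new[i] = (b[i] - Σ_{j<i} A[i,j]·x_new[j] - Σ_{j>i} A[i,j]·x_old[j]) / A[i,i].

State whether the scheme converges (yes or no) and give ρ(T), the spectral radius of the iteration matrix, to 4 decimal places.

no, ρ = 1.4957

Let D = diag(-5, 9, -6, 6, -9); L, U the strict triangles.
Gauss-Seidel: T = -(D+L)⁻¹U, row 0 first, T[0,2] = -(1)/(-5) = +0.2000; later rows by forward substitution.
  T[0,:] = [+0.0000  -0.8000  +0.2000  +0.8000  +0.4000]
  T[1,:] = [+0.0000  +0.5333  -0.6889  -0.2000  -0.7111]
  T[2,:] = [+0.0000  -0.7111  +0.3630  +0.7667  +1.3370]
  T[3,:] = [+0.0000  +1.2000  -0.8556  -0.9500  -1.2944]
  T[4,:] = [+0.0000  -0.1975  +0.6255  -0.1481  +0.4856]
eigenvalue magnitudes: 1.4957, 0.8953, 0.1993, 0.0308, 0.0000.
spectral radius ρ = 1.4957; 1.4957 > 1 ⇒ diverges.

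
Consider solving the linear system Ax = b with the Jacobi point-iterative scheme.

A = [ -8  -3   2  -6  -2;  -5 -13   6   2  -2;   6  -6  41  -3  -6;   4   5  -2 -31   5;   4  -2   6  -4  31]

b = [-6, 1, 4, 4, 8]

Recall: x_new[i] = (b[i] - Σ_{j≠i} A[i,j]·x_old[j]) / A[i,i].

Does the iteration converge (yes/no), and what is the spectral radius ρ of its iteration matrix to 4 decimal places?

Diagonal D = diag(-8, -13, 41, -31, 31); L, U strict lower/upper.
Jacobi: T = -D⁻¹(L+U), T[2,4] = -(-6)/(41) = +0.1463; T[2,2] = 0.
  T[0,:] = [+0.0000, -0.3750, +0.2500, -0.7500, -0.2500]
  T[1,:] = [-0.3846, +0.0000, +0.4615, +0.1538, -0.1538]
  T[2,:] = [-0.1463, +0.1463, +0.0000, +0.0732, +0.1463]
  T[3,:] = [+0.1290, +0.1613, -0.0645, +0.0000, +0.1613]
  T[4,:] = [-0.1290, +0.0645, -0.1935, +0.1290, +0.0000]
|λ(T)| sorted: 0.5127, 0.2342, 0.2342, 0.2166, 0.2166.
spectral radius ρ = 0.5127; 0.5127 < 1: convergent.

yes, ρ = 0.5127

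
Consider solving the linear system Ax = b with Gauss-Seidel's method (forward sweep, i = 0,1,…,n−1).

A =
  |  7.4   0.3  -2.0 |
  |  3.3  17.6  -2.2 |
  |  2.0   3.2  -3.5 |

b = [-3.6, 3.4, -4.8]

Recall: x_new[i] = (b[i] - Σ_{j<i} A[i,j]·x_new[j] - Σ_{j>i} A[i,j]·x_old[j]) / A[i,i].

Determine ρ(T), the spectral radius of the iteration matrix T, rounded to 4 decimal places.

Diagonal D = diag(7.4, 17.6, -3.5); L, U strict lower/upper.
Gauss-Seidel: T = -(D+L)⁻¹U, row 0 first, T[0,1] = -(0.3)/(7.4) = -0.0405; later rows by forward substitution.
  T[0,:] = [+0.0000  -0.0405  +0.2703]
  T[1,:] = [+0.0000  +0.0076  +0.0743]
  T[2,:] = [+0.0000  -0.0162  +0.2224]
|λ(T)| sorted: 0.2166, 0.0134, 0.0000.
ρ(T) = max|λ| = 0.2166; 0.2166 < 1: convergent.

0.2166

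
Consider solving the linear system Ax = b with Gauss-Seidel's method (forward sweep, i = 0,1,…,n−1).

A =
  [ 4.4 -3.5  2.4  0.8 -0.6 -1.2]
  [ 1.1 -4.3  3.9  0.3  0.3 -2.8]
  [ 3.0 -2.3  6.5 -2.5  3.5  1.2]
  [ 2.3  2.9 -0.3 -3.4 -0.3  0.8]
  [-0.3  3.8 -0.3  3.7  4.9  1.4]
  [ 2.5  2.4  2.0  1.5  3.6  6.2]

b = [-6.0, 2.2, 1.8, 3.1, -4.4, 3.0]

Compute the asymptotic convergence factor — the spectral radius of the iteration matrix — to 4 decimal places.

1.1581

Write A = D+L+U with D = diag(4.4, -4.3, 6.5, -3.4, 4.9, 6.2).
GS T = -(D+L)⁻¹U: row 0 first, T[0,2] = -(2.4)/(4.4) = -0.5455; later rows by forward substitution.
  T[0,:] = [+0.0000, +0.7955, -0.5455, -0.1818, +0.1364, +0.2727]
  T[1,:] = [+0.0000, +0.2035, +0.7674, +0.0233, +0.1047, -0.5814]
  T[2,:] = [+0.0000, -0.2951, +0.5233, +0.4768, -0.5644, -0.5162]
  T[3,:] = [+0.0000, +0.7377, +0.2394, -0.1452, +0.1431, -0.0306]
  T[4,:] = [+0.0000, -0.6842, -0.7773, +0.1097, -0.2154, +0.1733]
  T[5,:] = [+0.0000, -0.0855, +0.1475, -0.1180, +0.1770, +0.1884]
moduli |λ_i(T)| = 1.1581, 0.7473, 0.7473, 0.2601, 0.0168, 0.0000.
ρ = 1.1581; 1.1581 > 1 ⇒ diverges.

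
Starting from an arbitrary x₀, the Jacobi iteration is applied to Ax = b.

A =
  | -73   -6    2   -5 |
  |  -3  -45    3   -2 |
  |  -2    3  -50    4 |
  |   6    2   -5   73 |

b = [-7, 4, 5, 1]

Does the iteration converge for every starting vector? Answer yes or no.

yes

Split A = D + L + U, D = diag(-73, -45, -50, 73).
Jacobi: T = -D⁻¹(L+U), T[3,0] = -(6)/(73) = -0.0822; T[3,3] = 0.
  T[0,:] = [+0.0000  -0.0822  +0.0274  -0.0685]
  T[1,:] = [-0.0667  +0.0000  +0.0667  -0.0444]
  T[2,:] = [-0.0400  +0.0600  +0.0000  +0.0800]
  T[3,:] = [-0.0822  -0.0274  +0.0685  +0.0000]
|eigenvalues of T|: 0.1572, 0.1245, 0.0348, 0.0021.
ρ(T) = max|λ| = 0.1572; 0.1572 < 1: convergent.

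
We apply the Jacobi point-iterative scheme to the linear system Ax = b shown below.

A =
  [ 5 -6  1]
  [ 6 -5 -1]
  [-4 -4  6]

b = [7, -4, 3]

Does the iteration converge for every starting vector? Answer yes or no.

Split A = D + L + U, D = diag(5, -5, 6).
Jacobi T = -D⁻¹(L+U): T[1,2] = -(-1)/(-5) = -0.2000; T[1,1] = 0.
  T[0,:] = [+0.0000 +1.2000 -0.2000]
  T[1,:] = [+1.2000 +0.0000 -0.2000]
  T[2,:] = [+0.6667 +0.6667 +0.0000]
|roots of det(T-λI)|: 1.2000, 0.9055, 0.2945.
ρ(T) = max|λ| = 1.2000; 1.2000 > 1, so it fails to converge.

no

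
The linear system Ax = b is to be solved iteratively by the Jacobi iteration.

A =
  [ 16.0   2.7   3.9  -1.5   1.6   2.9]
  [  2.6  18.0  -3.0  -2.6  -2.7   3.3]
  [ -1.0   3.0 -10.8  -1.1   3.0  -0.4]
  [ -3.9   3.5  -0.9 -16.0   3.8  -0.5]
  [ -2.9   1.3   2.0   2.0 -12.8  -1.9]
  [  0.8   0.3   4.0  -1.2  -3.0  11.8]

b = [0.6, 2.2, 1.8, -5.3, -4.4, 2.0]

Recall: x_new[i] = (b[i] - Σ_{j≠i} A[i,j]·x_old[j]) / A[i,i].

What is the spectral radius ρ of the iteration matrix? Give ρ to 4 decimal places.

0.5528

Let D = diag(16, 18, -10.8, -16, -12.8, 11.8); L, U the strict triangles.
Jacobi T = -D⁻¹(L+U): T[3,4] = -(3.8)/(-16) = +0.2375; T[3,3] = 0.
  T[0,:] = [+0.0000, -0.1688, -0.2437, +0.0938, -0.1000, -0.1812]
  T[1,:] = [-0.1444, +0.0000, +0.1667, +0.1444, +0.1500, -0.1833]
  T[2,:] = [-0.0926, +0.2778, +0.0000, -0.1019, +0.2778, -0.0370]
  T[3,:] = [-0.2437, +0.2188, -0.0563, +0.0000, +0.2375, -0.0312]
  T[4,:] = [-0.2266, +0.1016, +0.1562, +0.1562, +0.0000, -0.1484]
  T[5,:] = [-0.0678, -0.0254, -0.3390, +0.1017, +0.2542, +0.0000]
|eigenvalues of T|: 0.5528, 0.2806, 0.2806, 0.2762, 0.1928, 0.0649.
ρ(T) = max|λ| = 0.5528; 0.5528 < 1, so it converges for any x₀.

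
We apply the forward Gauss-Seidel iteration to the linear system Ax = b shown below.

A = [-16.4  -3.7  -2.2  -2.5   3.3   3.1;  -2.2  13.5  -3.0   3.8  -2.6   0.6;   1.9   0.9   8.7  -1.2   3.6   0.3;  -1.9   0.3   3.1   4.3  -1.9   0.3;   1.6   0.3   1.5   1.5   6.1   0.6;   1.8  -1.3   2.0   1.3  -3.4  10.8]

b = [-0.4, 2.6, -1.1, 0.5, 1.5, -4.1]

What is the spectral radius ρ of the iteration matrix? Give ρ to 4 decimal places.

0.5379

A = D + L + U where D = diag(-16.4, 13.5, 8.7, 4.3, 6.1, 10.8).
T_GS = -(D+L)⁻¹U: row 0 first, T[0,1] = -(-3.7)/(-16.4) = -0.2256; later rows by forward substitution.
  T[0,:] = [+0.0000  -0.2256  -0.1341  -0.1524  +0.2012  +0.1890]
  T[1,:] = [+0.0000  -0.0368  +0.2004  -0.3063  +0.2254  -0.0136]
  T[2,:] = [+0.0000  +0.0531  +0.0086  +0.2029  -0.4811  -0.0744]
  T[3,:] = [+0.0000  -0.1354  -0.0794  -0.1923  +0.8619  +0.0683]
  T[4,:] = [+0.0000  +0.0812  +0.0428  +0.0524  -0.1575  -0.1458]
  T[5,:] = [+0.0000  +0.0652  +0.0679  -0.0094  -0.0706  -0.0735]
moduli |λ_i(T)| = 0.5379, 0.1717, 0.1717, 0.0562, 0.0562, 0.0000.
spectral radius ρ = 0.5379; 0.5379 < 1: convergent.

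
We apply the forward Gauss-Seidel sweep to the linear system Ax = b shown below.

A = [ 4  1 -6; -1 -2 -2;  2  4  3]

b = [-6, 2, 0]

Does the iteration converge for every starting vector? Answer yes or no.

Diagonal D = diag(4, -2, 3); L, U strict lower/upper.
GS T = -(D+L)⁻¹U: row 0 first, T[0,2] = -(-6)/(4) = +1.5000; later rows by forward substitution.
  T[0,:] = [+0.0000 -0.2500 +1.5000]
  T[1,:] = [+0.0000 +0.1250 -1.7500]
  T[2,:] = [+0.0000 +0.0000 +1.3333]
|roots of det(T-λI)|: 1.3333, 0.1250, 0.0000.
spectral radius ρ = 1.3333; 1.3333 > 1, so it fails to converge.

no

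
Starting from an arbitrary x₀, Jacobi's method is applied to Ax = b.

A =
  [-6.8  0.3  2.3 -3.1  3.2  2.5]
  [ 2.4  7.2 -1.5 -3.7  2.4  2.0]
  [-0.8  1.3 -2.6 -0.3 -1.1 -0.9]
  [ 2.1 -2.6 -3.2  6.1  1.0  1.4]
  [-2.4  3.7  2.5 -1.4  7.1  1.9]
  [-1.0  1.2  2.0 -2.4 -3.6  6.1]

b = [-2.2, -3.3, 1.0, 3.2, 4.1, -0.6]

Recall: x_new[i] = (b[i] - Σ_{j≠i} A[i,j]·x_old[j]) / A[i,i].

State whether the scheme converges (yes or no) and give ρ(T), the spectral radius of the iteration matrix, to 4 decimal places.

Diagonal D = diag(-6.8, 7.2, -2.6, 6.1, 7.1, 6.1); L, U strict lower/upper.
T_J = -D⁻¹(L+U): T[1,3] = -(-3.7)/(7.2) = +0.5139; T[1,1] = 0.
  T[0,:] = [+0.0000 +0.0441 +0.3382 -0.4559 +0.4706 +0.3676]
  T[1,:] = [-0.3333 +0.0000 +0.2083 +0.5139 -0.3333 -0.2778]
  T[2,:] = [-0.3077 +0.5000 +0.0000 -0.1154 -0.4231 -0.3462]
  T[3,:] = [-0.3443 +0.4262 +0.5246 +0.0000 -0.1639 -0.2295]
  T[4,:] = [+0.3380 -0.5211 -0.3521 +0.1972 +0.0000 -0.2676]
  T[5,:] = [+0.1639 -0.1967 -0.3279 +0.3934 +0.5902 +0.0000]
|λ(T)| sorted: 1.1583, 0.5618, 0.5618, 0.4240, 0.4240, 0.1695.
spectral radius ρ = 1.1583; 1.1583 > 1 ⇒ diverges.

no, ρ = 1.1583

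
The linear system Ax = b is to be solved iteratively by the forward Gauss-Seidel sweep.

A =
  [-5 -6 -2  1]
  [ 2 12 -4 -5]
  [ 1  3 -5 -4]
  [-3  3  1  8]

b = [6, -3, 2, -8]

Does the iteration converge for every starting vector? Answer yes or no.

yes

Let D = diag(-5, 12, -5, 8); L, U the strict triangles.
GS T = -(D+L)⁻¹U: row 0 first, T[0,3] = -(1)/(-5) = +0.2000; later rows by forward substitution.
  T[0,:] = [+0.0000  -1.2000  -0.4000  +0.2000]
  T[1,:] = [+0.0000  +0.2000  +0.4000  +0.3833]
  T[2,:] = [+0.0000  -0.1200  +0.1600  -0.5300]
  T[3,:] = [+0.0000  -0.5100  -0.3200  -0.0025]
eigenvalue magnitudes: 0.5564, 0.4644, 0.4644, 0.0000.
spectral radius ρ = 0.5564; 0.5564 < 1, so it converges for any x₀.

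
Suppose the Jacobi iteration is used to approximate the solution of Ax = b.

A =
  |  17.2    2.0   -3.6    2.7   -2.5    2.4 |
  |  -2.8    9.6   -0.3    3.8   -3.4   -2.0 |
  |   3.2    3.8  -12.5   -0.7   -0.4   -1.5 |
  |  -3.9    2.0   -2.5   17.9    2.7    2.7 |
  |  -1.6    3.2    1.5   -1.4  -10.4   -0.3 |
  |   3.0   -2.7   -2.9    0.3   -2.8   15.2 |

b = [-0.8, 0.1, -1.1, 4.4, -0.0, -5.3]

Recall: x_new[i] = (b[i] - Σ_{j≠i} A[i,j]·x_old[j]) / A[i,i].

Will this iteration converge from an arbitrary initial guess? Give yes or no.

Split A = D + L + U, D = diag(17.2, 9.6, -12.5, 17.9, -10.4, 15.2).
Jacobi T = -D⁻¹(L+U): T[3,2] = -(-2.5)/(17.9) = +0.1397; T[3,3] = 0.
  T[0,:] = [+0.0000 -0.1163 +0.2093 -0.1570 +0.1453 -0.1395]
  T[1,:] = [+0.2917 +0.0000 +0.0312 -0.3958 +0.3542 +0.2083]
  T[2,:] = [+0.2560 +0.3040 +0.0000 -0.0560 -0.0320 -0.1200]
  T[3,:] = [+0.2179 -0.1117 +0.1397 +0.0000 -0.1508 -0.1508]
  T[4,:] = [-0.1538 +0.3077 +0.1442 -0.1346 +0.0000 -0.0288]
  T[5,:] = [-0.1974 +0.1776 +0.1908 -0.0197 +0.1842 +0.0000]
|eigenvalues of T|: 0.5767, 0.4577, 0.4577, 0.2099, 0.2099, 0.1480.
spectral radius ρ = 0.5767; 0.5767 < 1, so it converges for any x₀.

yes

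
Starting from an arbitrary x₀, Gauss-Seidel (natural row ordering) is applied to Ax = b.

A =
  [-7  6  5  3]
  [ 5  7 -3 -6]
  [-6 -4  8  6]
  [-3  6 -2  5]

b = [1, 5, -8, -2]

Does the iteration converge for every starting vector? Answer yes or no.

Diagonal D = diag(-7, 7, 8, 5); L, U strict lower/upper.
GS T = -(D+L)⁻¹U: row 0 first, T[0,2] = -(5)/(-7) = +0.7143; later rows by forward substitution.
  T[0,:] = [+0.0000  +0.8571  +0.7143  +0.4286]
  T[1,:] = [+0.0000  -0.6122  -0.0816  +0.5510]
  T[2,:] = [+0.0000  +0.3367  +0.4949  -0.1531]
  T[3,:] = [+0.0000  +1.3837  +0.7245  -0.4653]
|λ(T)| sorted: 1.3313, 0.5006, 0.2481, 0.0000.
ρ = 1.3313; 1.3313 > 1 ⇒ diverges.

no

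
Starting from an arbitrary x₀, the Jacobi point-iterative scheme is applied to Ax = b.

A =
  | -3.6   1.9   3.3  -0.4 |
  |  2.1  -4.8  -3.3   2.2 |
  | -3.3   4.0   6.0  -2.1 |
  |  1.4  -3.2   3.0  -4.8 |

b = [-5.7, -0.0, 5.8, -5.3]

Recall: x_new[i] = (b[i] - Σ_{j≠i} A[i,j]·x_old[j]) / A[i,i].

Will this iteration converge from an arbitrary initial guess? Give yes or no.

no

Diagonal D = diag(-3.6, -4.8, 6, -4.8); L, U strict lower/upper.
T_J = -D⁻¹(L+U): T[3,0] = -(1.4)/(-4.8) = +0.2917; T[3,3] = 0.
  T[0,:] = [+0.0000 +0.5278 +0.9167 -0.1111]
  T[1,:] = [+0.4375 +0.0000 -0.6875 +0.4583]
  T[2,:] = [+0.5500 -0.6667 +0.0000 +0.3500]
  T[3,:] = [+0.2917 -0.6667 +0.6250 +0.0000]
|eigenvalues of T|: 1.1628, 0.7806, 0.4297, 0.0475.
ρ(T) = max|λ| = 1.1628; 1.1628 > 1: divergent.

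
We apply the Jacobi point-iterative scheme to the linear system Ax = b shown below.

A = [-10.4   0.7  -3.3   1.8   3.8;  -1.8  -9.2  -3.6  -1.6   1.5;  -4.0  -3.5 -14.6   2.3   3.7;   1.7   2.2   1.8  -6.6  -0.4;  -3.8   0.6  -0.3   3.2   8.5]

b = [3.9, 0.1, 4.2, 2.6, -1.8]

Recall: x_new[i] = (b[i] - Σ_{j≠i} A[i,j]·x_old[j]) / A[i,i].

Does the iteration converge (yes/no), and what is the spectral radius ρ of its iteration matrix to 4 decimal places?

yes, ρ = 0.8228

Split A = D + L + U, D = diag(-10.4, -9.2, -14.6, -6.6, 8.5).
Jacobi T = -D⁻¹(L+U): T[1,0] = -(-1.8)/(-9.2) = -0.1957; T[1,1] = 0.
  T[0,:] = [+0.0000, +0.0673, -0.3173, +0.1731, +0.3654]
  T[1,:] = [-0.1957, +0.0000, -0.3913, -0.1739, +0.1630]
  T[2,:] = [-0.2740, -0.2397, +0.0000, +0.1575, +0.2534]
  T[3,:] = [+0.2576, +0.3333, +0.2727, +0.0000, -0.0606]
  T[4,:] = [+0.4471, -0.0706, +0.0353, -0.3765, +0.0000]
|eigenvalues of T|: 0.8228, 0.3701, 0.3701, 0.2915, 0.2915.
ρ(T) = max|λ| = 0.8228; 0.8228 < 1 ⇒ converges.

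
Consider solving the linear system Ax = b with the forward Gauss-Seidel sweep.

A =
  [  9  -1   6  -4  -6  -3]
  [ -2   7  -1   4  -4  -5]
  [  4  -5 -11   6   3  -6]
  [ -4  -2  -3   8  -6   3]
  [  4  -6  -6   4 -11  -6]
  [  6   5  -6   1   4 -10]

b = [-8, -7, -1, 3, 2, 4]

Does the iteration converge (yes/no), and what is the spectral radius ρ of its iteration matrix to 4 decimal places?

Write A = D+L+U with D = diag(9, 7, -11, 8, -11, -10).
Gauss-Seidel: T = -(D+L)⁻¹U, row 0 first, T[0,1] = -(-1)/(9) = +0.1111; later rows by forward substitution.
  T[0,:] = [+0.0000 +0.1111 -0.6667 +0.4444 +0.6667 +0.3333]
  T[1,:] = [+0.0000 +0.0317 -0.0476 -0.4444 +0.7619 +0.8095]
  T[2,:] = [+0.0000 +0.0260 -0.2208 +0.9091 +0.1688 -0.7922]
  T[3,:] = [+0.0000 +0.0732 -0.4280 +0.4520 +1.3371 -0.3030]
  T[4,:] = [+0.0000 +0.0356 -0.2517 +0.0725 +0.2210 -0.5439]
  T[5,:] = [+0.0000 +0.0885 -0.4348 -0.4268 +0.9018 +0.8322]
eigenvalue magnitudes: 1.1691, 0.8095, 0.8095, 0.3528, 0.0079, 0.0000.
spectral radius ρ = 1.1691; 1.1691 > 1: divergent.

no, ρ = 1.1691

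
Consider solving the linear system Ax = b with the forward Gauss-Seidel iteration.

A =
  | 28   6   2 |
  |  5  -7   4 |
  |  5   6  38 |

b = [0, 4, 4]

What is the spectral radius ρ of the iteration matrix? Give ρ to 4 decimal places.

A = D + L + U where D = diag(28, -7, 38).
GS T = -(D+L)⁻¹U: row 0 first, T[0,2] = -(2)/(28) = -0.0714; later rows by forward substitution.
  T[0,:] = [+0.0000  -0.2143  -0.0714]
  T[1,:] = [+0.0000  -0.1531  +0.5204]
  T[2,:] = [+0.0000  +0.0524  -0.0728]
|roots of det(T-λI)|: 0.2828, 0.0570, 0.0000.
ρ = 0.2828; 0.2828 < 1, so it converges for any x₀.

0.2828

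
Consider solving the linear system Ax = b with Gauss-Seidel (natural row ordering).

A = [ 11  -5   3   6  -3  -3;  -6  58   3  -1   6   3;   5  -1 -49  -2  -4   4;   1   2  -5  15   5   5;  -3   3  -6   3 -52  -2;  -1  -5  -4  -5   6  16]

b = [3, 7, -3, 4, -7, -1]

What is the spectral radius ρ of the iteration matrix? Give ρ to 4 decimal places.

0.1834

Write A = D+L+U with D = diag(11, 58, -49, 15, -52, 16).
T_GS = -(D+L)⁻¹U: row 0 first, T[0,3] = -(6)/(11) = -0.5455; later rows by forward substitution.
  T[0,:] = [+0.0000  +0.4545  -0.2727  -0.5455  +0.2727  +0.2727]
  T[1,:] = [+0.0000  +0.0470  -0.0799  -0.0392  -0.0752  -0.0235]
  T[2,:] = [+0.0000  +0.0454  -0.0262  -0.0957  -0.0523  +0.1099]
  T[3,:] = [+0.0000  -0.0214  +0.0201  +0.0097  -0.3589  -0.3117]
  T[4,:] = [+0.0000  -0.0300  +0.0153  +0.0408  -0.0347  -0.0862]
  T[5,:] = [+0.0000  +0.0590  -0.0480  -0.0825  -0.1187  -0.0279]
|roots of det(T-λI)|: 0.1834, 0.1248, 0.1248, 0.0196, 0.0138, 0.0000.
ρ(T) = max|λ| = 0.1834; 0.1834 < 1: convergent.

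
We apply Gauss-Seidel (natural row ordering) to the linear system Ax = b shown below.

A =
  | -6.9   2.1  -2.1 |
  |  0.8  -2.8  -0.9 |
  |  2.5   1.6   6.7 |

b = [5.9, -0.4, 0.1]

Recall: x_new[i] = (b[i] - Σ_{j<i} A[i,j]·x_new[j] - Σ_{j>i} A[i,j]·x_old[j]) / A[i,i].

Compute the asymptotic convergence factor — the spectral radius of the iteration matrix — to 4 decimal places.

A = D + L + U where D = diag(-6.9, -2.8, 6.7).
GS T = -(D+L)⁻¹U: row 0 first, T[0,1] = -(2.1)/(-6.9) = +0.3043; later rows by forward substitution.
  T[0,:] = [+0.0000  +0.3043  -0.3043]
  T[1,:] = [+0.0000  +0.0870  -0.4084]
  T[2,:] = [+0.0000  -0.1343  +0.2111]
eigenvalue magnitudes: 0.3913, 0.0933, 0.0000.
spectral radius ρ = 0.3913; 0.3913 < 1: convergent.

0.3913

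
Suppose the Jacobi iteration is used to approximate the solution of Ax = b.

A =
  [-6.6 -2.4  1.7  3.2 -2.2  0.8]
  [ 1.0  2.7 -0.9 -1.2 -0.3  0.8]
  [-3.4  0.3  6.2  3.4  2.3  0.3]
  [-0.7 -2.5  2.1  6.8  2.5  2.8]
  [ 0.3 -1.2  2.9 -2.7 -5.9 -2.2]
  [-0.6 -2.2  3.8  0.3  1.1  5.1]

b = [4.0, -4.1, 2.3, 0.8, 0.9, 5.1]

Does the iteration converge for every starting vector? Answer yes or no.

Diagonal D = diag(-6.6, 2.7, 6.2, 6.8, -5.9, 5.1); L, U strict lower/upper.
Jacobi: T = -D⁻¹(L+U), T[5,1] = -(-2.2)/(5.1) = +0.4314; T[5,5] = 0.
  T[0,:] = [+0.0000, -0.3636, +0.2576, +0.4848, -0.3333, +0.1212]
  T[1,:] = [-0.3704, +0.0000, +0.3333, +0.4444, +0.1111, -0.2963]
  T[2,:] = [+0.5484, -0.0484, +0.0000, -0.5484, -0.3710, -0.0484]
  T[3,:] = [+0.1029, +0.3676, -0.3088, +0.0000, -0.3676, -0.4118]
  T[4,:] = [+0.0508, -0.2034, +0.4915, -0.4576, +0.0000, -0.3729]
  T[5,:] = [+0.1176, +0.4314, -0.7451, -0.0588, -0.2157, +0.0000]
|roots of det(T-λI)|: 1.1700, 0.8074, 0.8074, 0.3546, 0.1869, 0.0007.
spectral radius ρ = 1.1700; 1.1700 > 1, so it fails to converge.

no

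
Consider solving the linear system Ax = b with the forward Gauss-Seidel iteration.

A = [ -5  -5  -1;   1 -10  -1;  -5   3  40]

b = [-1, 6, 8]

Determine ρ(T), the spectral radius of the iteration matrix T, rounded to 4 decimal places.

0.1840

Write A = D+L+U with D = diag(-5, -10, 40).
GS T = -(D+L)⁻¹U: row 0 first, T[0,2] = -(-1)/(-5) = -0.2000; later rows by forward substitution.
  T[0,:] = [+0.0000 -1.0000 -0.2000]
  T[1,:] = [+0.0000 -0.1000 -0.1200]
  T[2,:] = [+0.0000 -0.1175 -0.0160]
|roots of det(T-λI)|: 0.1840, 0.0680, 0.0000.
spectral radius ρ = 0.1840; 0.1840 < 1, so it converges for any x₀.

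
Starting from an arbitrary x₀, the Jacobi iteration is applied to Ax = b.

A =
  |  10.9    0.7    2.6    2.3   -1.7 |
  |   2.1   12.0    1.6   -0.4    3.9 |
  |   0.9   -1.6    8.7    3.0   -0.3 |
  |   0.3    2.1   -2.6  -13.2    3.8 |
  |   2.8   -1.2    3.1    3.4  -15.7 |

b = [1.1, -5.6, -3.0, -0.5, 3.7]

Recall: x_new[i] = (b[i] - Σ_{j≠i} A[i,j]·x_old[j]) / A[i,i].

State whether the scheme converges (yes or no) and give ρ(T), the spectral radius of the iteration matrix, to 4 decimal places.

Write A = D+L+U with D = diag(10.9, 12, 8.7, -13.2, -15.7).
Jacobi: T = -D⁻¹(L+U), T[4,0] = -(2.8)/(-15.7) = +0.1783; T[4,4] = 0.
  T[0,:] = [+0.0000, -0.0642, -0.2385, -0.2110, +0.1560]
  T[1,:] = [-0.1750, +0.0000, -0.1333, +0.0333, -0.3250]
  T[2,:] = [-0.1034, +0.1839, +0.0000, -0.3448, +0.0345]
  T[3,:] = [+0.0227, +0.1591, -0.1970, +0.0000, +0.2879]
  T[4,:] = [+0.1783, -0.0764, +0.1975, +0.2166, +0.0000]
|eigenvalues of T|: 0.5350, 0.2839, 0.2839, 0.1350, 0.1350.
spectral radius ρ = 0.5350; 0.5350 < 1, so it converges for any x₀.

yes, ρ = 0.5350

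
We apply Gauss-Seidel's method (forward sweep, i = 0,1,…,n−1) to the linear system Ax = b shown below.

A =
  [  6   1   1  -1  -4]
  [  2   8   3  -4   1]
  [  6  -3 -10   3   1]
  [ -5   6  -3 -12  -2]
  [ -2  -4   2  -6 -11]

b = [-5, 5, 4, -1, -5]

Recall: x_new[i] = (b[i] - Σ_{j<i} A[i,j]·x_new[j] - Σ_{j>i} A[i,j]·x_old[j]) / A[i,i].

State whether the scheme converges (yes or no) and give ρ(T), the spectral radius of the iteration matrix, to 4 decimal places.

Let D = diag(6, 8, -10, -12, -11); L, U the strict triangles.
Gauss-Seidel: T = -(D+L)⁻¹U, row 0 first, T[0,4] = -(-4)/(6) = +0.6667; later rows by forward substitution.
  T[0,:] = [+0.0000  -0.1667  -0.1667  +0.1667  +0.6667]
  T[1,:] = [+0.0000  +0.0417  -0.3333  +0.4583  -0.2917]
  T[2,:] = [+0.0000  -0.1125  +0.0000  +0.2625  +0.5875]
  T[3,:] = [+0.0000  +0.1184  -0.0972  +0.0941  -0.7372]
  T[4,:] = [+0.0000  -0.0699  +0.2045  -0.2006  +0.4938]
|roots of det(T-λI)|: 0.8967, 0.3858, 0.1025, 0.0160, 0.0000.
spectral radius ρ = 0.8967; 0.8967 < 1: convergent.

yes, ρ = 0.8967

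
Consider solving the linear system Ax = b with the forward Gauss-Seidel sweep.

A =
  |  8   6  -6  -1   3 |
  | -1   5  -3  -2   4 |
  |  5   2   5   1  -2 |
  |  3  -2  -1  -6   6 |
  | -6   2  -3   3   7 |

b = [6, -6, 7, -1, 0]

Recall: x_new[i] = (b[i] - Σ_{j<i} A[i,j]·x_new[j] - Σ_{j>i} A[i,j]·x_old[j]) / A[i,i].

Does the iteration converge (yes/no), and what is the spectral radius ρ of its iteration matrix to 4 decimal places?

Split A = D + L + U, D = diag(8, 5, 5, -6, 7).
Gauss-Seidel: T = -(D+L)⁻¹U, row 0 first, T[0,4] = -(3)/(8) = -0.3750; later rows by forward substitution.
  T[0,:] = [+0.0000, -0.7500, +0.7500, +0.1250, -0.3750]
  T[1,:] = [+0.0000, -0.1500, +0.7500, +0.4250, -0.8750]
  T[2,:] = [+0.0000, +0.8100, -1.0500, -0.4950, +1.1250]
  T[3,:] = [+0.0000, -0.4600, +0.3000, +0.0033, +0.9167]
  T[4,:] = [+0.0000, -0.0557, -0.1500, -0.2279, +0.0179]
|roots of det(T-λI)|: 1.2229, 0.5379, 0.5379, 0.2181, 0.0000.
ρ = 1.2229; 1.2229 > 1: divergent.

no, ρ = 1.2229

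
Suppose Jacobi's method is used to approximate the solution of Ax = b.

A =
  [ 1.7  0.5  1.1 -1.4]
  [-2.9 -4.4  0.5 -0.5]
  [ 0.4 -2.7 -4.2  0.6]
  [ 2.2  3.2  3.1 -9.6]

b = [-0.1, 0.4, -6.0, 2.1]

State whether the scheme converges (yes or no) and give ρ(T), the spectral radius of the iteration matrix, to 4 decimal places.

Split A = D + L + U, D = diag(1.7, -4.4, -4.2, -9.6).
T_J = -D⁻¹(L+U): T[0,2] = -(1.1)/(1.7) = -0.6471; T[0,0] = 0.
  T[0,:] = [+0.0000  -0.2941  -0.6471  +0.8235]
  T[1,:] = [-0.6591  +0.0000  +0.1136  -0.1136]
  T[2,:] = [+0.0952  -0.6429  +0.0000  +0.1429]
  T[3,:] = [+0.2292  +0.3333  +0.3229  +0.0000]
eigenvalue magnitudes: 0.9254, 0.6324, 0.6324, 0.3447.
ρ(T) = max|λ| = 0.9254; 0.9254 < 1 ⇒ converges.

yes, ρ = 0.9254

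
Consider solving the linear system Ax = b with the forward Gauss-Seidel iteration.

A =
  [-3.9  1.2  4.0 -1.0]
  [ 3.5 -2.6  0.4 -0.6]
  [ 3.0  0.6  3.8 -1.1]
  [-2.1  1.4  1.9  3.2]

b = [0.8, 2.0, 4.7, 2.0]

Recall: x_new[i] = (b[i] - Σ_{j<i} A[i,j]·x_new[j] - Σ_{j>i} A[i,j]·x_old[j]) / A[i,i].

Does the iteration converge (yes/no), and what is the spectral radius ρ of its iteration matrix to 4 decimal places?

yes, ρ = 0.9358

Write A = D+L+U with D = diag(-3.9, -2.6, 3.8, 3.2).
GS T = -(D+L)⁻¹U: row 0 first, T[0,2] = -(4)/(-3.9) = +1.0256; later rows by forward substitution.
  T[0,:] = [+0.0000 +0.3077 +1.0256 -0.2564]
  T[1,:] = [+0.0000 +0.4142 +1.5345 -0.5759]
  T[2,:] = [+0.0000 -0.3083 -1.0520 +0.5828]
  T[3,:] = [+0.0000 +0.2038 +0.6264 -0.2624]
moduli |λ_i(T)| = 0.9358, 0.1175, 0.0818, 0.0000.
ρ = 0.9358; 0.9358 < 1, so it converges for any x₀.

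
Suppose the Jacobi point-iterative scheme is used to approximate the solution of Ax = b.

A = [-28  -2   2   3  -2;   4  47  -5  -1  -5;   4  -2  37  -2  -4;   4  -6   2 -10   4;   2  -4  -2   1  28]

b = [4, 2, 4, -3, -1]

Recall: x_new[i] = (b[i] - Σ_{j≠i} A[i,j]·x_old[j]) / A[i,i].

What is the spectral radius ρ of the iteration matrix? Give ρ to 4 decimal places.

0.2603

Let D = diag(-28, 47, 37, -10, 28); L, U the strict triangles.
Jacobi: T = -D⁻¹(L+U), T[1,0] = -(4)/(47) = -0.0851; T[1,1] = 0.
  T[0,:] = [+0.0000, -0.0714, +0.0714, +0.1071, -0.0714]
  T[1,:] = [-0.0851, +0.0000, +0.1064, +0.0213, +0.1064]
  T[2,:] = [-0.1081, +0.0541, +0.0000, +0.0541, +0.1081]
  T[3,:] = [+0.4000, -0.6000, +0.2000, +0.0000, +0.4000]
  T[4,:] = [-0.0714, +0.1429, +0.0714, -0.0357, +0.0000]
|λ(T)| sorted: 0.2603, 0.1732, 0.1732, 0.1310, 0.1062.
ρ = 0.2603; 0.2603 < 1, so it converges for any x₀.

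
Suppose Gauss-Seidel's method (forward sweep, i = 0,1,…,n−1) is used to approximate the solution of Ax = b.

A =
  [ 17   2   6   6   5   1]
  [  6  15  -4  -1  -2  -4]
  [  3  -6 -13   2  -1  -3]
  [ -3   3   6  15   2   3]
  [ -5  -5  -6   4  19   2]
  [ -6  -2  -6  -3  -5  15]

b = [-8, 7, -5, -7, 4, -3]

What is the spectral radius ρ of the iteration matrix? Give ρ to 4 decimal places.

Split A = D + L + U, D = diag(17, 15, -13, 15, 19, 15).
T_GS = -(D+L)⁻¹U: row 0 first, T[0,3] = -(6)/(17) = -0.3529; later rows by forward substitution.
  T[0,:] = [+0.0000 -0.1176 -0.3529 -0.3529 -0.2941 -0.0588]
  T[1,:] = [+0.0000 +0.0471 +0.4078 +0.2078 +0.2510 +0.2902]
  T[2,:] = [+0.0000 -0.0489 -0.2697 -0.0235 -0.2606 -0.3783]
  T[3,:] = [+0.0000 -0.0134 -0.0443 -0.1027 -0.1381 -0.1185]
  T[4,:] = [+0.0000 -0.0312 -0.0614 -0.0240 -0.0646 -0.1389]
  T[5,:] = [+0.0000 -0.0734 -0.2240 -0.1514 -0.2376 -0.2061]
|roots of det(T-λI)|: 0.5525, 0.1167, 0.1122, 0.0837, 0.0447, 0.0000.
ρ(T) = max|λ| = 0.5525; 0.5525 < 1 ⇒ converges.

0.5525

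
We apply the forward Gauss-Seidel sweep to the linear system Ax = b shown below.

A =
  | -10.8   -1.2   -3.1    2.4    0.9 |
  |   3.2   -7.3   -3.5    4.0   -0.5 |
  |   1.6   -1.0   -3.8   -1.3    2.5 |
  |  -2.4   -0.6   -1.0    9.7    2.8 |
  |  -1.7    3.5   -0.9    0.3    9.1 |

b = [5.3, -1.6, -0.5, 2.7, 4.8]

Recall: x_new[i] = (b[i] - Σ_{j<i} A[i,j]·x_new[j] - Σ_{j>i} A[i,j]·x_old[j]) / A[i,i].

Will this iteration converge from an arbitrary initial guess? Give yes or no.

Diagonal D = diag(-10.8, -7.3, -3.8, 9.7, 9.1); L, U strict lower/upper.
GS T = -(D+L)⁻¹U: row 0 first, T[0,1] = -(-1.2)/(-10.8) = -0.1111; later rows by forward substitution.
  T[0,:] = [+0.0000, -0.1111, -0.2870, +0.2222, +0.0833]
  T[1,:] = [+0.0000, -0.0487, -0.6053, +0.6454, -0.0320]
  T[2,:] = [+0.0000, -0.0340, +0.0384, -0.4184, +0.7014]
  T[3,:] = [+0.0000, -0.0340, -0.1045, +0.0518, -0.1977]
  T[4,:] = [+0.0000, -0.0043, +0.1864, -0.2498, +0.1037]
moduli |λ_i(T)| = 0.5960, 0.3151, 0.0723, 0.0723, 0.0000.
ρ = 0.5960; 0.5960 < 1: convergent.

yes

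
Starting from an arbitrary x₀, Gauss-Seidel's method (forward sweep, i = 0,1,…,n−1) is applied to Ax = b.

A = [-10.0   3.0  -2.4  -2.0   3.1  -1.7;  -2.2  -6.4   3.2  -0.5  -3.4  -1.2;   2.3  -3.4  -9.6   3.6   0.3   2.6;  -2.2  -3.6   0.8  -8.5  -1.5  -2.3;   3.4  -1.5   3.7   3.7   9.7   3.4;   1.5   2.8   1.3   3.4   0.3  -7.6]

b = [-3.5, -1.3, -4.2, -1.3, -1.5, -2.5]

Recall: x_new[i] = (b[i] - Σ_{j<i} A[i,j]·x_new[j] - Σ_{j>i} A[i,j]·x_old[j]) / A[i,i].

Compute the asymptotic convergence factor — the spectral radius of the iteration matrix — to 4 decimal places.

A = D + L + U where D = diag(-10, -6.4, -9.6, -8.5, 9.7, -7.6).
T_GS = -(D+L)⁻¹U: row 0 first, T[0,4] = -(3.1)/(-10) = +0.3100; later rows by forward substitution.
  T[0,:] = [+0.0000  +0.3000  -0.2400  -0.2000  +0.3100  -0.1700]
  T[1,:] = [+0.0000  -0.1031  +0.5825  -0.0094  -0.6378  -0.1291]
  T[2,:] = [+0.0000  +0.1084  -0.2638  +0.3304  +0.3314  +0.2758]
  T[3,:] = [+0.0000  -0.0238  -0.2094  +0.0868  +0.0446  -0.1460]
  T[4,:] = [+0.0000  -0.1534  +0.3547  -0.0905  -0.3507  -0.3604]
  T[5,:] = [+0.0000  +0.0231  +0.0424  +0.0489  -0.1110  -0.1135]
|roots of det(T-λI)|: 0.8827, 0.2296, 0.2296, 0.1312, 0.1124, 0.0000.
ρ = 0.8827; 0.8827 < 1, so it converges for any x₀.

0.8827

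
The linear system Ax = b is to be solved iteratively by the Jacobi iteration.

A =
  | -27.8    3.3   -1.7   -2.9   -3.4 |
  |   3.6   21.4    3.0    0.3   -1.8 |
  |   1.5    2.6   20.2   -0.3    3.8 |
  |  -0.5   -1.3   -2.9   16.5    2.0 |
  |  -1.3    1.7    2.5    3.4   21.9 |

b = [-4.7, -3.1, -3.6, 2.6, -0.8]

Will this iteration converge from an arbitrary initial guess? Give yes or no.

yes

Let D = diag(-27.8, 21.4, 20.2, 16.5, 21.9); L, U the strict triangles.
T_J = -D⁻¹(L+U): T[1,0] = -(3.6)/(21.4) = -0.1682; T[1,1] = 0.
  T[0,:] = [+0.0000  +0.1187  -0.0612  -0.1043  -0.1223]
  T[1,:] = [-0.1682  +0.0000  -0.1402  -0.0140  +0.0841]
  T[2,:] = [-0.0743  -0.1287  +0.0000  +0.0149  -0.1881]
  T[3,:] = [+0.0303  +0.0788  +0.1758  +0.0000  -0.1212]
  T[4,:] = [+0.0594  -0.0776  -0.1142  -0.1553  +0.0000]
moduli |λ_i(T)| = 0.2694, 0.1733, 0.1733, 0.1527, 0.1527.
spectral radius ρ = 0.2694; 0.2694 < 1: convergent.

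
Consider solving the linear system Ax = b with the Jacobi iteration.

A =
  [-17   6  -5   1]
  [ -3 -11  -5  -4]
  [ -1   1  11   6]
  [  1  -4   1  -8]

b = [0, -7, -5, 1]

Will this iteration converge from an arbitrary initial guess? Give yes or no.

yes

Let D = diag(-17, -11, 11, -8); L, U the strict triangles.
Jacobi: T = -D⁻¹(L+U), T[0,2] = -(-5)/(-17) = -0.2941; T[0,0] = 0.
  T[0,:] = [+0.0000 +0.3529 -0.2941 +0.0588]
  T[1,:] = [-0.2727 +0.0000 -0.4545 -0.3636]
  T[2,:] = [+0.0909 -0.0909 +0.0000 -0.5455]
  T[3,:] = [+0.1250 -0.5000 +0.1250 +0.0000]
moduli |λ_i(T)| = 0.5871, 0.4733, 0.4733, 0.2246.
spectral radius ρ = 0.5871; 0.5871 < 1, so it converges for any x₀.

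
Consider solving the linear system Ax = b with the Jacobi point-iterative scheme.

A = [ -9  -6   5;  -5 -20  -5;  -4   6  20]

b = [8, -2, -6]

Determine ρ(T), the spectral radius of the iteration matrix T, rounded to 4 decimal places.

Diagonal D = diag(-9, -20, 20); L, U strict lower/upper.
Jacobi T = -D⁻¹(L+U): T[0,1] = -(-6)/(-9) = -0.6667; T[0,0] = 0.
  T[0,:] = [+0.0000  -0.6667  +0.5556]
  T[1,:] = [-0.2500  +0.0000  -0.2500]
  T[2,:] = [+0.2000  -0.3000  +0.0000]
|roots of det(T-λI)|: 0.6804, 0.4146, 0.2659.
ρ(T) = max|λ| = 0.6804; 0.6804 < 1, so it converges for any x₀.

0.6804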